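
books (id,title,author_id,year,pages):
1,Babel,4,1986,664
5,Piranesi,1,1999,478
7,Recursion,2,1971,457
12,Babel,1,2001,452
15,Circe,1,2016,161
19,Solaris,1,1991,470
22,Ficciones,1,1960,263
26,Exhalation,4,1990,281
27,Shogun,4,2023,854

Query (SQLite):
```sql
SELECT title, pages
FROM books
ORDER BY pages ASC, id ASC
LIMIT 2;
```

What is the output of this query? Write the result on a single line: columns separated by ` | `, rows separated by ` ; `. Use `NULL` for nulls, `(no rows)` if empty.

Sort by pages asc, tiebreak id asc: (161, id=15), (263, id=22), (281, id=26), (452, id=12), (457, id=7) …. Take first 2.

Circe | 161 ; Ficciones | 263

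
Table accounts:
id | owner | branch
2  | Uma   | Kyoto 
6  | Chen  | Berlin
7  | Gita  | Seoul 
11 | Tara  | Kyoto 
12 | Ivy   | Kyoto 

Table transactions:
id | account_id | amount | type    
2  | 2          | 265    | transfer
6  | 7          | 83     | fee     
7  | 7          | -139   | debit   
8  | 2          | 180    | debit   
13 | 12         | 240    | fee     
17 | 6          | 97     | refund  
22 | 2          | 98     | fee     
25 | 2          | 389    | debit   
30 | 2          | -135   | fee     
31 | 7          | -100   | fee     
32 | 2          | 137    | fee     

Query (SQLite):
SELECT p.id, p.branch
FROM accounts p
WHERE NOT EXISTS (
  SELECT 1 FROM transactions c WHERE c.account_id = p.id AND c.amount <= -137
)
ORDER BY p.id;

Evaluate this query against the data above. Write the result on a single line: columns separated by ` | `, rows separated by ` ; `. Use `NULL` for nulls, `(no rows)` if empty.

2 | Kyoto ; 6 | Berlin ; 11 | Kyoto ; 12 | Kyoto

For each accounts row, check whether any transactions with matching account_id has amount <= -137.
Keep rows where that is false.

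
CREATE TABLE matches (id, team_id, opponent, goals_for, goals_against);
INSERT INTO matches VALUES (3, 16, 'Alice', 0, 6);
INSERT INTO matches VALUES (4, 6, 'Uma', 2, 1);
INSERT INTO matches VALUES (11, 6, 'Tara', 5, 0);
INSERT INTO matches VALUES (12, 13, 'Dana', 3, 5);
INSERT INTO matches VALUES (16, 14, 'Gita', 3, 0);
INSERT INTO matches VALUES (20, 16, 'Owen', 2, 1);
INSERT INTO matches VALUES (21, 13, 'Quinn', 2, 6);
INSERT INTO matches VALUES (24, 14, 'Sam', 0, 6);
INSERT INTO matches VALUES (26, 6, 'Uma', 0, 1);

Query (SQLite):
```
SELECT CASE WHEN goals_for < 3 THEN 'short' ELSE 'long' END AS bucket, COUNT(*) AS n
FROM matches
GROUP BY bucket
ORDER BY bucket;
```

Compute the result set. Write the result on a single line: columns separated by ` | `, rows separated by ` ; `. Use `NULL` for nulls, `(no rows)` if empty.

Bucket rows by goals_for < 3 → 'short' else 'long'; count each bucket.

long | 3 ; short | 6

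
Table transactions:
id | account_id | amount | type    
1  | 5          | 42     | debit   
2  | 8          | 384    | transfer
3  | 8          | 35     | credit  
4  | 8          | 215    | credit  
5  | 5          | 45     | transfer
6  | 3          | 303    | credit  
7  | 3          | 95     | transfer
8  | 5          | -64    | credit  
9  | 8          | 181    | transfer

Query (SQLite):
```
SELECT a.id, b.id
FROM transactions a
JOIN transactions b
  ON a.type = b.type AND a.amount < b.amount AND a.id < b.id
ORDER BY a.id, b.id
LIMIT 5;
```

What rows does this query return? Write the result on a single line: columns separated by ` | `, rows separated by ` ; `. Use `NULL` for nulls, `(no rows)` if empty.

3 | 4 ; 3 | 6 ; 4 | 6 ; 5 | 7 ; 5 | 9

Pairs (a,b) with same type, a.amount < b.amount, a.id < b.id.
type groups: credit:{3,4,6,8} debit:{1} transfer:{2,5,7,9}
Ordered by (a.id, b.id); first 5.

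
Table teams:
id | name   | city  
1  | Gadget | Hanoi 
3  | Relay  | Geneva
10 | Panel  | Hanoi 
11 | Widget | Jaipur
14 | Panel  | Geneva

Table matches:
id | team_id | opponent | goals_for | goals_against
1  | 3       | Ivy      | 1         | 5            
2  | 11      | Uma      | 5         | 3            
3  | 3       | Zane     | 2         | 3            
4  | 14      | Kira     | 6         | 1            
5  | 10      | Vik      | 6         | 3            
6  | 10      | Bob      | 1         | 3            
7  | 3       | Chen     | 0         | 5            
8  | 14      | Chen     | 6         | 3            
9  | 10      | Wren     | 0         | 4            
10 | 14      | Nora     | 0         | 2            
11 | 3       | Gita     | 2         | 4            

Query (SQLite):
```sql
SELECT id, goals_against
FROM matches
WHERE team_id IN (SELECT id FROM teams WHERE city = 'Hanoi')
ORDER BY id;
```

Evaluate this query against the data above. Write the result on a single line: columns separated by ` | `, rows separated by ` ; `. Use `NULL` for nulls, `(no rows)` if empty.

5 | 3 ; 6 | 3 ; 9 | 4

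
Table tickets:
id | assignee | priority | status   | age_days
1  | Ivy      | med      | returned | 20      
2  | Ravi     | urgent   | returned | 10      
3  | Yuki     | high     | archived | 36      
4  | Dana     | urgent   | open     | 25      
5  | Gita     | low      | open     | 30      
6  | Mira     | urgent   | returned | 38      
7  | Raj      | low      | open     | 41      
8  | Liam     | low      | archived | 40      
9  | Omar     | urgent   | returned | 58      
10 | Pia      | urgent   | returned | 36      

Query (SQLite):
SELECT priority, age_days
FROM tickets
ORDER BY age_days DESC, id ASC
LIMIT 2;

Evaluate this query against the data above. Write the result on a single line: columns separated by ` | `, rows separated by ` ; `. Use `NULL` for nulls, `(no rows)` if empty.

urgent | 58 ; low | 41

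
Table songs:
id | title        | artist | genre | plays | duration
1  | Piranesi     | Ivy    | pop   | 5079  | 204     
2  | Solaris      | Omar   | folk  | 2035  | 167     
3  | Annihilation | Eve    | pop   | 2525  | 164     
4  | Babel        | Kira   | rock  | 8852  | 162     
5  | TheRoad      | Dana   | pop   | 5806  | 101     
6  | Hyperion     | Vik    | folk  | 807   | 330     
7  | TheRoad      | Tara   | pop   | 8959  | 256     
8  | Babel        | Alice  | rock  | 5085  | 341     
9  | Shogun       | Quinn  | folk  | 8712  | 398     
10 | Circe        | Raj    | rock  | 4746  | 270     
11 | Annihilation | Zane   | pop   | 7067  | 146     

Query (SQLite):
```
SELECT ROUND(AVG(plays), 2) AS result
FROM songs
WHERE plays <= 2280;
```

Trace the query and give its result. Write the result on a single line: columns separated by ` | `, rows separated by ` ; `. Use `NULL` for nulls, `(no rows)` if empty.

1421

Rows where plays <= 2280 → plays values: [2035, 807].
AVG = 2842 / 2 (rounded to 2 dp).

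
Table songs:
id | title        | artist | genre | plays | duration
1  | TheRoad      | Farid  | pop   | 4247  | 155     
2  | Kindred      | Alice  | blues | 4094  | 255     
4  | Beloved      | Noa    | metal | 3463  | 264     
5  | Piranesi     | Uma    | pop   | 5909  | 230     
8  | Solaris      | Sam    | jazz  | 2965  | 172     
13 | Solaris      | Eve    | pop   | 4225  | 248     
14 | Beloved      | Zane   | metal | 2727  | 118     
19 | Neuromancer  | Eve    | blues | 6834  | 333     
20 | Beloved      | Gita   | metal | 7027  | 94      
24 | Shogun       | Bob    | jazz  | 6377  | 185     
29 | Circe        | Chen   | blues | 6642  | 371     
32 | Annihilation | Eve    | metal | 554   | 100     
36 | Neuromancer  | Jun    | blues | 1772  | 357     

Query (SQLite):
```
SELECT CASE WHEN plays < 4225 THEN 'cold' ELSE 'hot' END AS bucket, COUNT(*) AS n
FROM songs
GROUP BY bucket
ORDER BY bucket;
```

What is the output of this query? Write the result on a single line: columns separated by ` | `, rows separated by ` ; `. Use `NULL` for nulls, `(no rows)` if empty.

cold | 6 ; hot | 7

Bucket rows by plays < 4225 → 'cold' else 'hot'; count each bucket.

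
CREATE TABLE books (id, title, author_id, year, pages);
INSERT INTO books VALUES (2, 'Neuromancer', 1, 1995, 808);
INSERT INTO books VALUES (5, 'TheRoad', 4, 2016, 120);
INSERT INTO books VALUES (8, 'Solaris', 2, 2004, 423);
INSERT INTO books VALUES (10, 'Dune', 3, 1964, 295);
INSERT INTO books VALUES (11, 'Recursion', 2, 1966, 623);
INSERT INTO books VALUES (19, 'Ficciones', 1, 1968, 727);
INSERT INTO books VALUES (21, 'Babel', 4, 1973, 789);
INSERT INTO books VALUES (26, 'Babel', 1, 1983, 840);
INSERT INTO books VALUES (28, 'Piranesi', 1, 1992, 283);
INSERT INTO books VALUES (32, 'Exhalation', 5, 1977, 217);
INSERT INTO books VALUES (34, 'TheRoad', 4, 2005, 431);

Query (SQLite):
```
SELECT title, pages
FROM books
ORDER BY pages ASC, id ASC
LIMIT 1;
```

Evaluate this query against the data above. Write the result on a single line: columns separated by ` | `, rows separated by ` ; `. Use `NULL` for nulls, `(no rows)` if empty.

Sort by pages asc, tiebreak id asc: (120, id=5), (217, id=32), (283, id=28), (295, id=10) …. Take first 1.

TheRoad | 120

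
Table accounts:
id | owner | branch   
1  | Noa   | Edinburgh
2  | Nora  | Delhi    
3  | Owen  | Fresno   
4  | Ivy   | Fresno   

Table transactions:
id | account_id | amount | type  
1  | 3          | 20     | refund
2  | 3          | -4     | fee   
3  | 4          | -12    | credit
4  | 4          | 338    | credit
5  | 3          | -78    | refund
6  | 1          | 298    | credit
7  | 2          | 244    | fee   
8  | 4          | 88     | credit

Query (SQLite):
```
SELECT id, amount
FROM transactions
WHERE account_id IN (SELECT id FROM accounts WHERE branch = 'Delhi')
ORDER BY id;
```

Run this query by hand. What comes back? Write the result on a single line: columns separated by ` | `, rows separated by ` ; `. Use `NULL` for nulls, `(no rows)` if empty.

Inner query: accounts.id where branch = 'Delhi'.
Outer: keep transactions rows whose account_id is in that set.
Inner query → {2}

7 | 244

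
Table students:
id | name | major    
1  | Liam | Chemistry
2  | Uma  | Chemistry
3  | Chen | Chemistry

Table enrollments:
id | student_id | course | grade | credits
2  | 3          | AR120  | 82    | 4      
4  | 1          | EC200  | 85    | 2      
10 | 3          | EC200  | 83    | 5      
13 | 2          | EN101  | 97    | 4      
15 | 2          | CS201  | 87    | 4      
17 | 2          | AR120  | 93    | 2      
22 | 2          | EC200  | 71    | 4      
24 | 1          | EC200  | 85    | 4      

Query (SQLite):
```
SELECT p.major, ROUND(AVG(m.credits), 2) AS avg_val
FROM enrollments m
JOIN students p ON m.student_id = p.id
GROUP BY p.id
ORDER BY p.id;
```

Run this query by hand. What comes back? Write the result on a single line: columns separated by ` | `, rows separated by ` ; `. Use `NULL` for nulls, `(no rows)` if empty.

Chemistry | 3 ; Chemistry | 3.5 ; Chemistry | 4.5

Join each enrollments row to its students via student_id.
Group joined rows by students.id; compute ROUND(AVG(m.credits), 2) per group.
  1: ids {4, 24} → ROUND(AVG(m.credits), 2)=3
  2: ids {13, 15, 17, 22} → ROUND(AVG(m.credits), 2)=3.5
  3: ids {2, 10} → ROUND(AVG(m.credits), 2)=4.5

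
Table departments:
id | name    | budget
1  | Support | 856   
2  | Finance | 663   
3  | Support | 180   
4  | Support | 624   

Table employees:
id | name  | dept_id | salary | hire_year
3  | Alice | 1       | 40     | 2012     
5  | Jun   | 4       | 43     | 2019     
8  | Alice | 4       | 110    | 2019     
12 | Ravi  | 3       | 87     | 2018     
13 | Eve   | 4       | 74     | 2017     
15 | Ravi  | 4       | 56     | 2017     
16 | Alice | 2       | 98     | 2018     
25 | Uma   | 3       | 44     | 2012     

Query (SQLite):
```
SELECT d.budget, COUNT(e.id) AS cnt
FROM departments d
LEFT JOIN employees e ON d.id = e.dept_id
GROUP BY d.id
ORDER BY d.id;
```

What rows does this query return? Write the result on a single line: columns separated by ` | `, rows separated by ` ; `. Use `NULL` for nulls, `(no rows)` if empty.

LEFT JOIN keeps every departments row; unmatched ones get NULL for employees columns.
Group by departments.id and compute COUNT(e.id). COUNT(col) of an all-NULL group is 0.
  1: ids {3} → COUNT(e.id)=1
  2: ids {16} → COUNT(e.id)=1
  3: ids {12, 25} → COUNT(e.id)=2
  4: ids {5, 8, 13, 15} → COUNT(e.id)=4

856 | 1 ; 663 | 1 ; 180 | 2 ; 624 | 4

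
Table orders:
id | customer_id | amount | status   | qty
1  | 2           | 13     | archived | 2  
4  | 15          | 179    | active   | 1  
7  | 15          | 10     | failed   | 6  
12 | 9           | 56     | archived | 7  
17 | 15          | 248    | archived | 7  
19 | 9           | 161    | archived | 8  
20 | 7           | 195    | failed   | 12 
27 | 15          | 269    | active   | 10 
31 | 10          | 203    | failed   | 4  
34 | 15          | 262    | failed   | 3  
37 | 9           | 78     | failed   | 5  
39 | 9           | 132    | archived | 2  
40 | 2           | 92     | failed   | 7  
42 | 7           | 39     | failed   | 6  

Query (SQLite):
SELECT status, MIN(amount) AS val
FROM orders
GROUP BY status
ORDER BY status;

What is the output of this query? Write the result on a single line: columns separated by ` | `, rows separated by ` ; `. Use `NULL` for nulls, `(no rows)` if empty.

active | 179 ; archived | 13 ; failed | 10

Partition orders by status; compute MIN(amount) within each group.
  active: ids {4, 27} → MIN(amount)=179
  archived: ids {1, 12, 17, 19, 39} → MIN(amount)=13
  failed: ids {7, 20, 31, 34, 37, 40, 42} → MIN(amount)=10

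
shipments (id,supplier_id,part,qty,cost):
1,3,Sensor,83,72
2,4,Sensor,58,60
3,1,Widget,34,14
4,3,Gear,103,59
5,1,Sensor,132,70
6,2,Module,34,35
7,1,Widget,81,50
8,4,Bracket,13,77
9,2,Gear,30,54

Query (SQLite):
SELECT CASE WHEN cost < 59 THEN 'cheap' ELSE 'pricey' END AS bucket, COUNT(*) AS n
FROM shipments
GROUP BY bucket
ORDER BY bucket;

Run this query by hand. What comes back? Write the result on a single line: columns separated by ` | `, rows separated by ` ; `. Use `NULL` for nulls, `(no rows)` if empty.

Bucket rows by cost < 59 → 'cheap' else 'pricey'; count each bucket.

cheap | 4 ; pricey | 5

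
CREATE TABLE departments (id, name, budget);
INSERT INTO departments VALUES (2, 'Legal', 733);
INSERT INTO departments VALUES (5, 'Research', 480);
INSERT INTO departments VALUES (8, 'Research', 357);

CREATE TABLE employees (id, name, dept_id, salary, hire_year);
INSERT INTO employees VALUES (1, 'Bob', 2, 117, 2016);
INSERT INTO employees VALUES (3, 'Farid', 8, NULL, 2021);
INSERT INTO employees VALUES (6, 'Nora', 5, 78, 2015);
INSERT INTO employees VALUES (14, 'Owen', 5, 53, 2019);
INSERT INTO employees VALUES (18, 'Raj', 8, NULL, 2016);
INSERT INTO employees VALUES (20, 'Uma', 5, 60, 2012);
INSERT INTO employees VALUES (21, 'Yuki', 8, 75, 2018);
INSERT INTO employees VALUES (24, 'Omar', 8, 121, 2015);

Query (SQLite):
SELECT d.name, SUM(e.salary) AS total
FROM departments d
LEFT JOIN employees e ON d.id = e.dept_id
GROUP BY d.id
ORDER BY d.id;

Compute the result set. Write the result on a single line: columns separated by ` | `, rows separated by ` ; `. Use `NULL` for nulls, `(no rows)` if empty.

LEFT JOIN keeps every departments row; unmatched ones get NULL for employees columns.
Group by departments.id and compute SUM(e.salary). SUM over an all-NULL group is NULL.
  2: ids {1} → SUM(e.salary)=117
  5: ids {6, 14, 20} → SUM(e.salary)=191
  8: ids {3, 18, 21, 24} → SUM(e.salary)=196

Legal | 117 ; Research | 191 ; Research | 196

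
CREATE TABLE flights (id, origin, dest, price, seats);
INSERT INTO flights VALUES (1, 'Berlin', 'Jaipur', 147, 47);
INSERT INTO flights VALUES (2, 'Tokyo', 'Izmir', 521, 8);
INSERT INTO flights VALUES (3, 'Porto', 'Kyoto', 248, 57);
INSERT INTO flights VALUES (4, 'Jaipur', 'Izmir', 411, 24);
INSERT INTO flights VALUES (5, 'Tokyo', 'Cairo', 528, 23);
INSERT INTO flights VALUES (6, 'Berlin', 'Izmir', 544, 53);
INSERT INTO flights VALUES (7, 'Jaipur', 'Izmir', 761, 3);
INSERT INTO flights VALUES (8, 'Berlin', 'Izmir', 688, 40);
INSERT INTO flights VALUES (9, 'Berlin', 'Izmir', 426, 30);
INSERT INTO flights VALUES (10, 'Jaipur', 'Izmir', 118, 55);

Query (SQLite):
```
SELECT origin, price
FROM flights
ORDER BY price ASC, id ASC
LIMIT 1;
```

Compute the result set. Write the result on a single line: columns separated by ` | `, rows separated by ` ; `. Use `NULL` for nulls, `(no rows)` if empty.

Sort by price asc, tiebreak id asc: (118, id=10), (147, id=1), (248, id=3), (411, id=4) …. Take first 1.

Jaipur | 118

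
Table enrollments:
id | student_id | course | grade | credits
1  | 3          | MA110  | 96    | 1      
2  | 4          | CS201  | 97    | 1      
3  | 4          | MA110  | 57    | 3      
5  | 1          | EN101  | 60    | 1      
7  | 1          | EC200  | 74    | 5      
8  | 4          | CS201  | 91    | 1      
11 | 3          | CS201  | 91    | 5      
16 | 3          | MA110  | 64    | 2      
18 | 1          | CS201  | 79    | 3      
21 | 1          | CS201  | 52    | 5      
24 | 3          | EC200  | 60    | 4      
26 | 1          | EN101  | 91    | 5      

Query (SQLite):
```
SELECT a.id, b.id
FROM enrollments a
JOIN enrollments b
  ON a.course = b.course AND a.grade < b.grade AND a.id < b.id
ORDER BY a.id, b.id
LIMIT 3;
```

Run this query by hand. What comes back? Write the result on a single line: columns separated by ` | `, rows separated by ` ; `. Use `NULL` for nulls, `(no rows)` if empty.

3 | 16 ; 5 | 26

Pairs (a,b) with same course, a.grade < b.grade, a.id < b.id.
course groups: CS201:{2,8,11,18,21} EC200:{7,24} EN101:{5,26} MA110:{1,3,16}
Ordered by (a.id, b.id); first 3.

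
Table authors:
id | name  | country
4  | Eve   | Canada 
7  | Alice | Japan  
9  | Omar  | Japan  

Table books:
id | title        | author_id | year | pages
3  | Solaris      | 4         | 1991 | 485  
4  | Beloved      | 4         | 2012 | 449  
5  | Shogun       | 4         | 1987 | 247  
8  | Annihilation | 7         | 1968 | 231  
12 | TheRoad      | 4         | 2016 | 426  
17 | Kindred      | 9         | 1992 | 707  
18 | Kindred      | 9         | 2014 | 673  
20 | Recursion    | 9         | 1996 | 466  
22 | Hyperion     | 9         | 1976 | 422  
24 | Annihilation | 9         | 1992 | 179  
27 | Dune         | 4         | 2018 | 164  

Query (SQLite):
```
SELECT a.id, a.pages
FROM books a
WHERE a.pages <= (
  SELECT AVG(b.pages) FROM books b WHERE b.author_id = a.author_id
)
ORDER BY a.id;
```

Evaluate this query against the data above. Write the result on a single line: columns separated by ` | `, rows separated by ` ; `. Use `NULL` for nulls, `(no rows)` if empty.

5 | 247 ; 8 | 231 ; 20 | 466 ; 22 | 422 ; 24 | 179 ; 27 | 164

For each books row a, compute AVG(pages) over rows sharing a.author_id.
Keep row a if a.pages <= that per-group AVG.
  author_id=4: AVG(pages) = 354.2
  author_id=7: AVG(pages) = 231.0
  author_id=9: AVG(pages) = 489.4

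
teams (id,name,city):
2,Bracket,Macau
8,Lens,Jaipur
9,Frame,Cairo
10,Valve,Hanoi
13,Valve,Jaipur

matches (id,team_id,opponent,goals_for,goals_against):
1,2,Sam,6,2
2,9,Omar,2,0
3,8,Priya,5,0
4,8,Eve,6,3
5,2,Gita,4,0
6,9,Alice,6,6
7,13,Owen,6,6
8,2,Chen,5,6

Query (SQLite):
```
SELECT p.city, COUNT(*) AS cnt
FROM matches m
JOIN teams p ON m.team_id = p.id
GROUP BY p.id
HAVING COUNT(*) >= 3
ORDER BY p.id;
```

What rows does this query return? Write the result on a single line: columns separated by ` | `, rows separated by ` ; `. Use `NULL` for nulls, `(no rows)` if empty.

Join each matches row to its teams via team_id.
Group joined rows by teams.id; compute COUNT(*) per group.
HAVING: keep groups with count ≥ 3.
  2: ids {1, 5, 8} → COUNT(*)=3
  8: ids {3, 4} → COUNT(*)=2
  9: ids {2, 6} → COUNT(*)=2
  13: ids {7} → COUNT(*)=1

Macau | 3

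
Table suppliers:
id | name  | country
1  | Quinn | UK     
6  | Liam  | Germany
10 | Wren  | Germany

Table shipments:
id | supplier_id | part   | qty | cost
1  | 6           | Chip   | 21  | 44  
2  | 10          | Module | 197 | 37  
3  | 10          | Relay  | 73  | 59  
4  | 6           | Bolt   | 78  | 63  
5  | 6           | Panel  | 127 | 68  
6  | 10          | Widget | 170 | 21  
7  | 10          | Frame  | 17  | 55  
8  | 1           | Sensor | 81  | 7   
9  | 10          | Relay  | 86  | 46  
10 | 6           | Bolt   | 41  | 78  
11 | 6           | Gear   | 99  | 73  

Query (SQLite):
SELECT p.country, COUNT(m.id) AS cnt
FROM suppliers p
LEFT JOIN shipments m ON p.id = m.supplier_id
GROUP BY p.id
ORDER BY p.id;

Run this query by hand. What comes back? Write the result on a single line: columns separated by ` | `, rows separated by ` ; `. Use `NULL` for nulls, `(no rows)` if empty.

LEFT JOIN keeps every suppliers row; unmatched ones get NULL for shipments columns.
Group by suppliers.id and compute COUNT(m.id). COUNT(col) of an all-NULL group is 0.
  1: ids {8} → COUNT(m.id)=1
  6: ids {1, 4, 5, 10, 11} → COUNT(m.id)=5
  10: ids {2, 3, 6, 7, 9} → COUNT(m.id)=5

UK | 1 ; Germany | 5 ; Germany | 5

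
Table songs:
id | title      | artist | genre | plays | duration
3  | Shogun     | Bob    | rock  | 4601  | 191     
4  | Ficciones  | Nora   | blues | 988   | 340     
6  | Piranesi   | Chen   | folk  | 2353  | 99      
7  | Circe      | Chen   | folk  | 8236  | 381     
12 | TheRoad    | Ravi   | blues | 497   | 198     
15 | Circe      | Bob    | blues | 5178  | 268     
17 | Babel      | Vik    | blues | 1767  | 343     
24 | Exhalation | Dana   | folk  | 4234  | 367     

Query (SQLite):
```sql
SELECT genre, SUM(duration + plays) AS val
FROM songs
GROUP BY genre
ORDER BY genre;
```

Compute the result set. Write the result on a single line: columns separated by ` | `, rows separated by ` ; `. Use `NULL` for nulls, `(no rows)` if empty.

blues | 9579 ; folk | 15670 ; rock | 4792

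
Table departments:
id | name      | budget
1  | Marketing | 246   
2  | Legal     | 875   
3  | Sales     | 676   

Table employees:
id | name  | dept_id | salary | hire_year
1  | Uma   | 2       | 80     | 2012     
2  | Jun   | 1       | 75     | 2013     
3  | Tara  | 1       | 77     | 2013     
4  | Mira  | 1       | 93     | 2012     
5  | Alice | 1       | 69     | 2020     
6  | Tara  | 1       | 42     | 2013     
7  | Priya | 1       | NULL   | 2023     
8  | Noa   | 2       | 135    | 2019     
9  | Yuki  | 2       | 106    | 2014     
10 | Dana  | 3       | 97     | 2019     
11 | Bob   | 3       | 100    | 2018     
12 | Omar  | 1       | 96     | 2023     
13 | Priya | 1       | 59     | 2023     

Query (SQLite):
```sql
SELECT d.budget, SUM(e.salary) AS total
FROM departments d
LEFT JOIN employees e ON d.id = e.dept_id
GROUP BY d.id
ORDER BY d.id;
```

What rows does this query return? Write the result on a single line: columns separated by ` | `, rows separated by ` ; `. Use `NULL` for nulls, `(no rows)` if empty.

LEFT JOIN keeps every departments row; unmatched ones get NULL for employees columns.
Group by departments.id and compute SUM(e.salary). SUM over an all-NULL group is NULL.
  1: ids {2, 3, 4, 5, 6, 7, 12, 13} → SUM(e.salary)=511
  2: ids {1, 8, 9} → SUM(e.salary)=321
  3: ids {10, 11} → SUM(e.salary)=197

246 | 511 ; 875 | 321 ; 676 | 197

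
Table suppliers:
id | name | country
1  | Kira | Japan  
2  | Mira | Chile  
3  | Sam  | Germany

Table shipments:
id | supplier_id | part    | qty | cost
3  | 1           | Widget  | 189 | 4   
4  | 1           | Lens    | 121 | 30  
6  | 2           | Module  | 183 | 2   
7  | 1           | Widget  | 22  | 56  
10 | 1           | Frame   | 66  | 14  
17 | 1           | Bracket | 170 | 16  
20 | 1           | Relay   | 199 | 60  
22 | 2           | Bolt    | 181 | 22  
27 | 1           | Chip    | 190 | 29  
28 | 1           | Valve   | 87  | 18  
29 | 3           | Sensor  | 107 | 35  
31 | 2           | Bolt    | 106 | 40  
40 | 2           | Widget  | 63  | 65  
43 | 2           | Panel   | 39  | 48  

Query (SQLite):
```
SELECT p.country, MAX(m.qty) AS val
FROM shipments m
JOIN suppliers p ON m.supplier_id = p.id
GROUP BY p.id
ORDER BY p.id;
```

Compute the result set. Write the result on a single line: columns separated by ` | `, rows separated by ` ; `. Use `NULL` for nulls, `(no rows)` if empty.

Japan | 199 ; Chile | 183 ; Germany | 107

Join each shipments row to its suppliers via supplier_id.
Group joined rows by suppliers.id; compute MAX(m.qty) per group.
  1: ids {3, 4, 7, 10, 17, 20, 27, 28} → MAX(m.qty)=199
  2: ids {6, 22, 31, 40, 43} → MAX(m.qty)=183
  3: ids {29} → MAX(m.qty)=107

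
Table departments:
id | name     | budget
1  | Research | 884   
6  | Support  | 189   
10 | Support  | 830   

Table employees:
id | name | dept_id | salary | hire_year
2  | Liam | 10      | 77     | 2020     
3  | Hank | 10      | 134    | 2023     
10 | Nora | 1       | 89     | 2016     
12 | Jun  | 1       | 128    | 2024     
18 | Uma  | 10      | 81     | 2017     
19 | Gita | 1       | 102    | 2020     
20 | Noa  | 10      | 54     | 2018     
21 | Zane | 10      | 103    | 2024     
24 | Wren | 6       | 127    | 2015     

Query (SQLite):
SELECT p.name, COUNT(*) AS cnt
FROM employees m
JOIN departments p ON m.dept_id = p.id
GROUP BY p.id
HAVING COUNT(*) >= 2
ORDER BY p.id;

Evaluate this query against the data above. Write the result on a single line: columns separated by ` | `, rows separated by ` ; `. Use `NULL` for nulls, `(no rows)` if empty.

Research | 3 ; Support | 5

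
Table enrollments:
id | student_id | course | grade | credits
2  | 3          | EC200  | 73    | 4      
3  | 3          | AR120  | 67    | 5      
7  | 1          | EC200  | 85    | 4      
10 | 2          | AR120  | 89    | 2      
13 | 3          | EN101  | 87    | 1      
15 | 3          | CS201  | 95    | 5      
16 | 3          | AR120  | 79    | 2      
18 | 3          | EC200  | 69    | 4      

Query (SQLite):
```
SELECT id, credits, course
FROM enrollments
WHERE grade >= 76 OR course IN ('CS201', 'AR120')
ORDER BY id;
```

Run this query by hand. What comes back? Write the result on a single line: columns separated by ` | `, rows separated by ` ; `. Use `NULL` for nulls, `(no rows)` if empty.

grade >= 76: ids {7, 10, 13, 15, 16}
course IN ('CS201', 'AR120'): ids {3, 10, 15, 16}
Combine with OR.

3 | 5 | AR120 ; 7 | 4 | EC200 ; 10 | 2 | AR120 ; 13 | 1 | EN101 ; 15 | 5 | CS201 ; 16 | 2 | AR120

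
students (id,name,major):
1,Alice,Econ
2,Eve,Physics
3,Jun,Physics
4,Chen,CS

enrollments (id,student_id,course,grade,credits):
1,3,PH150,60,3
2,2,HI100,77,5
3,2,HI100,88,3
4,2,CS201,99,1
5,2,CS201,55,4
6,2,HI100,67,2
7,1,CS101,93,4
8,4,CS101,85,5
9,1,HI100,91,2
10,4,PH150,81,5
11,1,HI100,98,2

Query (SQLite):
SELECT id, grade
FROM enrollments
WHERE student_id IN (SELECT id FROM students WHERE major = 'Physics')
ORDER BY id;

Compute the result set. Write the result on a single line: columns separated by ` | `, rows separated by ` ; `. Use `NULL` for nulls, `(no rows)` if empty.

Inner query: students.id where major = 'Physics'.
Outer: keep enrollments rows whose student_id is in that set.
Inner query → {2, 3}

1 | 60 ; 2 | 77 ; 3 | 88 ; 4 | 99 ; 5 | 55 ; 6 | 67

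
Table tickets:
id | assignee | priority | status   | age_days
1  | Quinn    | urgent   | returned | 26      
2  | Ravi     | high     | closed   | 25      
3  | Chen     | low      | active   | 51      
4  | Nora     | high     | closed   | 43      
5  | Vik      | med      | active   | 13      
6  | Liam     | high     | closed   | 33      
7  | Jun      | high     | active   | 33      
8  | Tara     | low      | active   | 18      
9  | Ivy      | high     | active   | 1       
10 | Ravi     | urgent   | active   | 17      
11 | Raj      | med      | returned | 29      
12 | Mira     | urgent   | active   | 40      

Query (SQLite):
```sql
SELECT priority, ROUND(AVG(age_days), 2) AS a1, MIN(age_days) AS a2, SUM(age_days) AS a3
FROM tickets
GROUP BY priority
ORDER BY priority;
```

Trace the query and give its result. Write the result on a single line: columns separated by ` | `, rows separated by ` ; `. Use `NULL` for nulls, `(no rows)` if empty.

Group tickets by priority.
Per group compute: ROUND(AVG(age_days), 2), MIN(age_days), SUM(age_days).
  high: ids {2, 4, 6, 7, 9} → ROUND(AVG(age_days), 2)=27, MIN(age_days)=1, SUM(age_days)=135
  low: ids {3, 8} → ROUND(AVG(age_days), 2)=34.5, MIN(age_days)=18, SUM(age_days)=69
  med: ids {5, 11} → ROUND(AVG(age_days), 2)=21, MIN(age_days)=13, SUM(age_days)=42
  urgent: ids {1, 10, 12} → ROUND(AVG(age_days), 2)=27.67, MIN(age_days)=17, SUM(age_days)=83

high | 27 | 1 | 135 ; low | 34.5 | 18 | 69 ; med | 21 | 13 | 42 ; urgent | 27.67 | 17 | 83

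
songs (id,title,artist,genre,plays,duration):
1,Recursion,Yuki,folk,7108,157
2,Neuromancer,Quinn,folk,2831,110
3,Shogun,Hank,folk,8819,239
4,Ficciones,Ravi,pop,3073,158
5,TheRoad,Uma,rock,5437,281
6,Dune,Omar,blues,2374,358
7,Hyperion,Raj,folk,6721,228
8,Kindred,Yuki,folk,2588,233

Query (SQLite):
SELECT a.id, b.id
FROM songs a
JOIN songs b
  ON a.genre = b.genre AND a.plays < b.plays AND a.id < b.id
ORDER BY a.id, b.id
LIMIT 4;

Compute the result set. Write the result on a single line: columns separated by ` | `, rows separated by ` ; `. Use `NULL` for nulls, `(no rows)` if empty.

Pairs (a,b) with same genre, a.plays < b.plays, a.id < b.id.
genre groups: blues:{6} folk:{1,2,3,7,8} pop:{4} rock:{5}
Ordered by (a.id, b.id); first 4.

1 | 3 ; 2 | 3 ; 2 | 7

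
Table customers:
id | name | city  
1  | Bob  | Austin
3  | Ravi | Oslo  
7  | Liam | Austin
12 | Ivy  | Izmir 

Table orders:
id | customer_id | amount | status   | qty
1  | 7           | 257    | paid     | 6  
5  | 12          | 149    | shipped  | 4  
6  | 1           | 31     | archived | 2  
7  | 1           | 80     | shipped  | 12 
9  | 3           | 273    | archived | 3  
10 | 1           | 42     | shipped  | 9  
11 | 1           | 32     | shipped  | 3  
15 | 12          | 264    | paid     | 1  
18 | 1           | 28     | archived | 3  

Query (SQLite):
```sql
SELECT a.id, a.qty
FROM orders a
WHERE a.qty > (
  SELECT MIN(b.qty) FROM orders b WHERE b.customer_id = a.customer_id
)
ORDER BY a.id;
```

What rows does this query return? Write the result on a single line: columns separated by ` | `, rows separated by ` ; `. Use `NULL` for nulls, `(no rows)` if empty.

For each orders row a, compute MIN(qty) over rows sharing a.customer_id.
Keep row a if a.qty > that per-group MIN.
  customer_id=1: MIN(qty) = 2
  customer_id=3: MIN(qty) = 3
  customer_id=7: MIN(qty) = 6
  customer_id=12: MIN(qty) = 1

5 | 4 ; 7 | 12 ; 10 | 9 ; 11 | 3 ; 18 | 3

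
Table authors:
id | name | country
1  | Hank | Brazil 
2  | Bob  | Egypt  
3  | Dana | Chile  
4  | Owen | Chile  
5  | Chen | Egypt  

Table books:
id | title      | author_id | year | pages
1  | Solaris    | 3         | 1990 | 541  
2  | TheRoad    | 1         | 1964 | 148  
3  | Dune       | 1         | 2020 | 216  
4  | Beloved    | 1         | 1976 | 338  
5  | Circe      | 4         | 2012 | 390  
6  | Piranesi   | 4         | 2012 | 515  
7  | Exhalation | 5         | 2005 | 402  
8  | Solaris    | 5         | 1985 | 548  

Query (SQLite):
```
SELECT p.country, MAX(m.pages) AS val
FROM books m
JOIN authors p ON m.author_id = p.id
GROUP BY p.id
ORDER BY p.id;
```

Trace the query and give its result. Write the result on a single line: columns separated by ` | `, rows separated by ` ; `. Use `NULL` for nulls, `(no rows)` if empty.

Join each books row to its authors via author_id.
Group joined rows by authors.id; compute MAX(m.pages) per group.
  1: ids {2, 3, 4} → MAX(m.pages)=338
  3: ids {1} → MAX(m.pages)=541
  4: ids {5, 6} → MAX(m.pages)=515
  5: ids {7, 8} → MAX(m.pages)=548

Brazil | 338 ; Chile | 541 ; Chile | 515 ; Egypt | 548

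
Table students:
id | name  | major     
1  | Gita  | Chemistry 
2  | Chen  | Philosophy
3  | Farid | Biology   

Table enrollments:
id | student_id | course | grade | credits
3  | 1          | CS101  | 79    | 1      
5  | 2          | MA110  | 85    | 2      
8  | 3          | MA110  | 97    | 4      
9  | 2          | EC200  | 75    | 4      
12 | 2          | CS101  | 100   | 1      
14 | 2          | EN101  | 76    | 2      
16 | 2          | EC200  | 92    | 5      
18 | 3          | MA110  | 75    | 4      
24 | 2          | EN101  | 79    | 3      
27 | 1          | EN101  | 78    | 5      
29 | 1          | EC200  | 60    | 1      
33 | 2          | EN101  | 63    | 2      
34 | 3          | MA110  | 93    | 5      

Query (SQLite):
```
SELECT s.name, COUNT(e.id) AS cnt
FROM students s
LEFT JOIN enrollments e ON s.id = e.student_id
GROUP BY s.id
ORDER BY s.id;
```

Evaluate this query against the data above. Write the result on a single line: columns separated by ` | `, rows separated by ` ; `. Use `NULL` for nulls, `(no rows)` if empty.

Gita | 3 ; Chen | 7 ; Farid | 3

LEFT JOIN keeps every students row; unmatched ones get NULL for enrollments columns.
Group by students.id and compute COUNT(e.id). COUNT(col) of an all-NULL group is 0.
  1: ids {3, 27, 29} → COUNT(e.id)=3
  2: ids {5, 9, 12, 14, 16, 24, 33} → COUNT(e.id)=7
  3: ids {8, 18, 34} → COUNT(e.id)=3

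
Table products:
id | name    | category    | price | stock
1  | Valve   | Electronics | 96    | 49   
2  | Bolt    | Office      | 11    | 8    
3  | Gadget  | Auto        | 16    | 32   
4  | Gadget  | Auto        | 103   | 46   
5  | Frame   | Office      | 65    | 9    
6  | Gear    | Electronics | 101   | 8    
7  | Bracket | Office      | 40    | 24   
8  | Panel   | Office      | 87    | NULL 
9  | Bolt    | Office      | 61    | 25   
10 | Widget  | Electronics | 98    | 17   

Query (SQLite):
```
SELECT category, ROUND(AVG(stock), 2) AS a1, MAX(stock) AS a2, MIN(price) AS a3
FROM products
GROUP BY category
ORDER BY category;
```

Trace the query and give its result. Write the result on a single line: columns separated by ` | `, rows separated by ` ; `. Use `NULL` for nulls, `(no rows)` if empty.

Auto | 39 | 46 | 16 ; Electronics | 24.67 | 49 | 96 ; Office | 16.5 | 25 | 11

Group products by category.
Per group compute: ROUND(AVG(stock), 2), MAX(stock), MIN(price).
  Auto: ids {3, 4} → ROUND(AVG(stock), 2)=39, MAX(stock)=46, MIN(price)=16
  Electronics: ids {1, 6, 10} → ROUND(AVG(stock), 2)=24.67, MAX(stock)=49, MIN(price)=96
  Office: ids {2, 5, 7, 8, 9} → ROUND(AVG(stock), 2)=16.5, MAX(stock)=25, MIN(price)=11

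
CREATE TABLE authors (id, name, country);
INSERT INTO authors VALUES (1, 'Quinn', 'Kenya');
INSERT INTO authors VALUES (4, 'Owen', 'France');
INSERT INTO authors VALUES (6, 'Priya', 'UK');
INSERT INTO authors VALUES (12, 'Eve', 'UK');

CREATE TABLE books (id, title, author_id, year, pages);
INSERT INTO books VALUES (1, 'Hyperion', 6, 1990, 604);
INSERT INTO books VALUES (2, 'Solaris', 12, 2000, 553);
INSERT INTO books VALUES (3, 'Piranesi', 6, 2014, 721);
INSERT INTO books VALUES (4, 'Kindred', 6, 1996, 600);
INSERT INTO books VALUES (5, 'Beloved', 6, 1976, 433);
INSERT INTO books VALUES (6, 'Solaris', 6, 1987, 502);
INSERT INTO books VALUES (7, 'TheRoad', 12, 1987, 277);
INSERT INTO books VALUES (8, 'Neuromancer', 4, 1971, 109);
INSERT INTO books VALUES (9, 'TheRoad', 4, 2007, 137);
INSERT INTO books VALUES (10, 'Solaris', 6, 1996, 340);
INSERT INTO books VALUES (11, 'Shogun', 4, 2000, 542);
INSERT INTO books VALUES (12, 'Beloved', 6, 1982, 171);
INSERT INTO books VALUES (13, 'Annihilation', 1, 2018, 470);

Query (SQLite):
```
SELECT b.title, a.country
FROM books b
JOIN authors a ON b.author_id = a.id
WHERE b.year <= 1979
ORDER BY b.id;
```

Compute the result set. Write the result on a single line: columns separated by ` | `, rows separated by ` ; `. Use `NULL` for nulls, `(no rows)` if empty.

Beloved | UK ; Neuromancer | France

Each books row matches the authors row where author_id = authors.id.
Then keep rows with b.year <= 1979.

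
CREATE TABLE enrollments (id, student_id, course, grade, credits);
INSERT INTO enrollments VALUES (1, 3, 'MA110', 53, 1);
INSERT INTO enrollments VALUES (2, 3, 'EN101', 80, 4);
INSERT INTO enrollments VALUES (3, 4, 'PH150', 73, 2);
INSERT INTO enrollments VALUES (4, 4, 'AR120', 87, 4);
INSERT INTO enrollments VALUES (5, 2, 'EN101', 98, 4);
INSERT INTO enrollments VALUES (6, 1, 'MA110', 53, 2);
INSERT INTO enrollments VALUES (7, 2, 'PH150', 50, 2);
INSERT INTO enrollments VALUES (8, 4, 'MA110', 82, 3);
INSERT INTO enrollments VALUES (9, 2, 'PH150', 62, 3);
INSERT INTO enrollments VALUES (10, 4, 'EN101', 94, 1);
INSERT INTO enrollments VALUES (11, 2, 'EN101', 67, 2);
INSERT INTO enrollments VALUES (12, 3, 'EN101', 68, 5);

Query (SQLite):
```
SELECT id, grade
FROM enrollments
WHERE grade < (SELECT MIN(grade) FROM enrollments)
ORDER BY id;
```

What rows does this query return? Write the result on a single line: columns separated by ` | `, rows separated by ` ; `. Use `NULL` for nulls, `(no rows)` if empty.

Scalar subquery: MIN(grade) over all enrollments rows = 50.
Keep rows where grade < that value.

(no rows)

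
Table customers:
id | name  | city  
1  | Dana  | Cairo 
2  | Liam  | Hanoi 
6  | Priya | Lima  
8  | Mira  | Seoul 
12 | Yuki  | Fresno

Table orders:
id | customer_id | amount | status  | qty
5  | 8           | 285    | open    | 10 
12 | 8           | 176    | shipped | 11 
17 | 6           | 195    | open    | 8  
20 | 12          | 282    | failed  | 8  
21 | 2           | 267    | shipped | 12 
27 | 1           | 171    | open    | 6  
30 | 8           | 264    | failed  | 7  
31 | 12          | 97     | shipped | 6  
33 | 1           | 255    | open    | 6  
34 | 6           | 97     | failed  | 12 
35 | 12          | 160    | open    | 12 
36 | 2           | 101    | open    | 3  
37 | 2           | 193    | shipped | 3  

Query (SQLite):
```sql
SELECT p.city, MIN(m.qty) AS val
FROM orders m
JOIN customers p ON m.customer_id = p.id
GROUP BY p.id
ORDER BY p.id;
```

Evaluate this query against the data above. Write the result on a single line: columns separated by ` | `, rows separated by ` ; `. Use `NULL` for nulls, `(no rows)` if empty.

Cairo | 6 ; Hanoi | 3 ; Lima | 8 ; Seoul | 7 ; Fresno | 6

Join each orders row to its customers via customer_id.
Group joined rows by customers.id; compute MIN(m.qty) per group.
  1: ids {27, 33} → MIN(m.qty)=6
  2: ids {21, 36, 37} → MIN(m.qty)=3
  6: ids {17, 34} → MIN(m.qty)=8
  8: ids {5, 12, 30} → MIN(m.qty)=7
  12: ids {20, 31, 35} → MIN(m.qty)=6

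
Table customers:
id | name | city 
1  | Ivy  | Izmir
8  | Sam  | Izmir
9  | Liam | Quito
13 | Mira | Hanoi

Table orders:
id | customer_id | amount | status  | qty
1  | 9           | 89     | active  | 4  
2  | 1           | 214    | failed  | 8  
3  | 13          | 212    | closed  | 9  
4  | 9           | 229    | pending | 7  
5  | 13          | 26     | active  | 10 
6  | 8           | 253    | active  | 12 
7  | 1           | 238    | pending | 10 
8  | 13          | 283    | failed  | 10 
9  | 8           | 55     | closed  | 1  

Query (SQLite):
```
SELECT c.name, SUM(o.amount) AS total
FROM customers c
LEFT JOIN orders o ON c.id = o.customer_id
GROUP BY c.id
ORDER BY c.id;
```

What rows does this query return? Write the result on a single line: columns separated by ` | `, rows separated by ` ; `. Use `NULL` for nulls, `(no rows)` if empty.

LEFT JOIN keeps every customers row; unmatched ones get NULL for orders columns.
Group by customers.id and compute SUM(o.amount). SUM over an all-NULL group is NULL.
  1: ids {2, 7} → SUM(o.amount)=452
  8: ids {6, 9} → SUM(o.amount)=308
  9: ids {1, 4} → SUM(o.amount)=318
  13: ids {3, 5, 8} → SUM(o.amount)=521

Ivy | 452 ; Sam | 308 ; Liam | 318 ; Mira | 521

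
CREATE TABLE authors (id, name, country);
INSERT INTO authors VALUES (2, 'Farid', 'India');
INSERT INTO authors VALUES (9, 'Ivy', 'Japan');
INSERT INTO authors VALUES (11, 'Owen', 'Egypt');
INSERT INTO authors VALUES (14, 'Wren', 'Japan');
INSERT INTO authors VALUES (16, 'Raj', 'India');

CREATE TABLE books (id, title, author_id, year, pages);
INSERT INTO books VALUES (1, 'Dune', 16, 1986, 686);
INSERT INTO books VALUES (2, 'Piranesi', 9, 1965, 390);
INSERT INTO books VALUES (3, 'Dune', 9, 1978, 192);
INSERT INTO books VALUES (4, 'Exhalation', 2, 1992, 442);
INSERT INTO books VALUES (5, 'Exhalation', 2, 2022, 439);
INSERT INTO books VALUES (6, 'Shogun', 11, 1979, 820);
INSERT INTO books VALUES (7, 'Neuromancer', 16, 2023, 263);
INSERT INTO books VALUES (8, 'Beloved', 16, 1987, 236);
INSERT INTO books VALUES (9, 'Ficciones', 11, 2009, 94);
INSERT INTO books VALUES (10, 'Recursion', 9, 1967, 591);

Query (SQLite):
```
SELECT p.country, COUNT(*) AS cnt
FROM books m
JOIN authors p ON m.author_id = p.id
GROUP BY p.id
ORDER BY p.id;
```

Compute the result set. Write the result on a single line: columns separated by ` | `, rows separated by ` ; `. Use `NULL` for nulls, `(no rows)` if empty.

India | 2 ; Japan | 3 ; Egypt | 2 ; India | 3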